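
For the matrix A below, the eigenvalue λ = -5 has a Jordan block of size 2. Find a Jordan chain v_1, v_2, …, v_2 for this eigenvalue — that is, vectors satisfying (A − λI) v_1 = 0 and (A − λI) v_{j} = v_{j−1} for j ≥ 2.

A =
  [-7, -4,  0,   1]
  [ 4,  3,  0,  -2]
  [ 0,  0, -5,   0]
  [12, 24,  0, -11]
A Jordan chain for λ = -5 of length 2:
v_1 = (-2, 4, 0, 12)ᵀ
v_2 = (1, 0, 0, 0)ᵀ

Let N = A − (-5)·I. We want v_2 with N^2 v_2 = 0 but N^1 v_2 ≠ 0; then v_{j-1} := N · v_j for j = 2, …, 2.

Pick v_2 = (1, 0, 0, 0)ᵀ.
Then v_1 = N · v_2 = (-2, 4, 0, 12)ᵀ.

Sanity check: (A − (-5)·I) v_1 = (0, 0, 0, 0)ᵀ = 0. ✓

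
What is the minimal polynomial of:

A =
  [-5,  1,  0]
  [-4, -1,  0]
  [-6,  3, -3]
x^2 + 6*x + 9

The characteristic polynomial is χ_A(x) = (x + 3)^3, so the eigenvalues are known. The minimal polynomial is
  m_A(x) = Π_λ (x − λ)^{k_λ}
where k_λ is the size of the *largest* Jordan block for λ (equivalently, the smallest k with (A − λI)^k v = 0 for every generalised eigenvector v of λ).

  λ = -3: largest Jordan block has size 2, contributing (x + 3)^2

So m_A(x) = (x + 3)^2 = x^2 + 6*x + 9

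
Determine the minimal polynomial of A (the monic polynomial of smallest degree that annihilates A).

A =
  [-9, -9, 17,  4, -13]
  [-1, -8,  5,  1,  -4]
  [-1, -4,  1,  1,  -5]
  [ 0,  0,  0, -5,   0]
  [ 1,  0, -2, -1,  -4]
x^3 + 15*x^2 + 75*x + 125

The characteristic polynomial is χ_A(x) = (x + 5)^5, so the eigenvalues are known. The minimal polynomial is
  m_A(x) = Π_λ (x − λ)^{k_λ}
where k_λ is the size of the *largest* Jordan block for λ (equivalently, the smallest k with (A − λI)^k v = 0 for every generalised eigenvector v of λ).

  λ = -5: largest Jordan block has size 3, contributing (x + 5)^3

So m_A(x) = (x + 5)^3 = x^3 + 15*x^2 + 75*x + 125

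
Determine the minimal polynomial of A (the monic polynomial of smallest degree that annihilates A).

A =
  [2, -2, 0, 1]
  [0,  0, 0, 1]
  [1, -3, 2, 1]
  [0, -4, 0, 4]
x^2 - 4*x + 4

The characteristic polynomial is χ_A(x) = (x - 2)^4, so the eigenvalues are known. The minimal polynomial is
  m_A(x) = Π_λ (x − λ)^{k_λ}
where k_λ is the size of the *largest* Jordan block for λ (equivalently, the smallest k with (A − λI)^k v = 0 for every generalised eigenvector v of λ).

  λ = 2: largest Jordan block has size 2, contributing (x − 2)^2

So m_A(x) = (x - 2)^2 = x^2 - 4*x + 4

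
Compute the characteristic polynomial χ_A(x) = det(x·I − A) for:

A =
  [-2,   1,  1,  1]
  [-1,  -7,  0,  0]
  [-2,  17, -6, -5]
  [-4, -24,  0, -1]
x^4 + 16*x^3 + 90*x^2 + 200*x + 125

Expanding det(x·I − A) (e.g. by cofactor expansion or by noting that A is similar to its Jordan form J, which has the same characteristic polynomial as A) gives
  χ_A(x) = x^4 + 16*x^3 + 90*x^2 + 200*x + 125
which factors as (x + 1)*(x + 5)^3. The eigenvalues (with algebraic multiplicities) are λ = -5 with multiplicity 3, λ = -1 with multiplicity 1.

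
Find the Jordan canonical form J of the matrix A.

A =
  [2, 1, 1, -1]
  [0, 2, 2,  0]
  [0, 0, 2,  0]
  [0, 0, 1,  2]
J_3(2) ⊕ J_1(2)

The characteristic polynomial is
  det(x·I − A) = x^4 - 8*x^3 + 24*x^2 - 32*x + 16 = (x - 2)^4

Eigenvalues and multiplicities (the geometric multiplicity of λ is n − rank(A − λI), which equals the number of Jordan blocks for λ):
  λ = 2: algebraic multiplicity = 4, geometric multiplicity = 2

Determining the block sizes for each eigenvalue:
  λ = 2: with am = 4 and gm = 2, the partition is not yet determined (e.g. several partitions of 4 into 2 parts exist). Let N = A − (2)·I. Computing rank(N^1) = 2, rank(N^2) = 1, rank(N^3) = 0; the number of blocks of size ≥ j is rank(N^{j−1}) − rank(N^j), giving [2, 1, 1]. So we have 1 block(s) of size 3, 1 block(s) of size 1 → block sizes [3, 1]

Assembling the blocks gives a Jordan form
J =
  [2, 1, 0, 0]
  [0, 2, 1, 0]
  [0, 0, 2, 0]
  [0, 0, 0, 2]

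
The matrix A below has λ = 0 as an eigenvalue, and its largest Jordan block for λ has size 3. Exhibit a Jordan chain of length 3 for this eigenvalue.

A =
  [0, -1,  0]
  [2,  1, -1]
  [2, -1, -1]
A Jordan chain for λ = 0 of length 3:
v_1 = (-2, 0, -4)ᵀ
v_2 = (0, 2, 2)ᵀ
v_3 = (1, 0, 0)ᵀ

Let N = A − (0)·I. We want v_3 with N^3 v_3 = 0 but N^2 v_3 ≠ 0; then v_{j-1} := N · v_j for j = 3, …, 2.

Pick v_3 = (1, 0, 0)ᵀ.
Then v_2 = N · v_3 = (0, 2, 2)ᵀ.
Then v_1 = N · v_2 = (-2, 0, -4)ᵀ.

Sanity check: (A − (0)·I) v_1 = (0, 0, 0)ᵀ = 0. ✓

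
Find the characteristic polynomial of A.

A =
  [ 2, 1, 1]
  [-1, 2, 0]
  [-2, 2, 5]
x^3 - 9*x^2 + 27*x - 27

Expanding det(x·I − A) (e.g. by cofactor expansion or by noting that A is similar to its Jordan form J, which has the same characteristic polynomial as A) gives
  χ_A(x) = x^3 - 9*x^2 + 27*x - 27
which factors as (x - 3)^3. The eigenvalues (with algebraic multiplicities) are λ = 3 with multiplicity 3.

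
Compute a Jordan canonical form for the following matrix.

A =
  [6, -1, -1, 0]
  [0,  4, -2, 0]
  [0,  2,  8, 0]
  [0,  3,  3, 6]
J_2(6) ⊕ J_1(6) ⊕ J_1(6)

The characteristic polynomial is
  det(x·I − A) = x^4 - 24*x^3 + 216*x^2 - 864*x + 1296 = (x - 6)^4

Eigenvalues and multiplicities (the geometric multiplicity of λ is n − rank(A − λI), which equals the number of Jordan blocks for λ):
  λ = 6: algebraic multiplicity = 4, geometric multiplicity = 3

Determining the block sizes for each eigenvalue:
  λ = 6: 3 blocks summing to 4 forces exactly one block of size 2 and the rest size 1 → block sizes [2, 1, 1]

Assembling the blocks gives a Jordan form
J =
  [6, 1, 0, 0]
  [0, 6, 0, 0]
  [0, 0, 6, 0]
  [0, 0, 0, 6]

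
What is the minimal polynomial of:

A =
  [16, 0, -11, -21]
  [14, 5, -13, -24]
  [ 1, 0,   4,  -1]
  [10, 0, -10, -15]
x^4 - 10*x^3 + 250*x - 625

The characteristic polynomial is χ_A(x) = (x - 5)^3*(x + 5), so the eigenvalues are known. The minimal polynomial is
  m_A(x) = Π_λ (x − λ)^{k_λ}
where k_λ is the size of the *largest* Jordan block for λ (equivalently, the smallest k with (A − λI)^k v = 0 for every generalised eigenvector v of λ).

  λ = -5: largest Jordan block has size 1, contributing (x + 5)
  λ = 5: largest Jordan block has size 3, contributing (x − 5)^3

So m_A(x) = (x - 5)^3*(x + 5) = x^4 - 10*x^3 + 250*x - 625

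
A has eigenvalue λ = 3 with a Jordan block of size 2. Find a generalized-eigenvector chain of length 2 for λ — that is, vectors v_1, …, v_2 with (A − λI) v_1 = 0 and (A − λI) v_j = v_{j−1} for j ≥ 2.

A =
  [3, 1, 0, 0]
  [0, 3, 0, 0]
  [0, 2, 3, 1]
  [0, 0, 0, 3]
A Jordan chain for λ = 3 of length 2:
v_1 = (1, 0, 2, 0)ᵀ
v_2 = (0, 1, 0, 0)ᵀ

Let N = A − (3)·I. We want v_2 with N^2 v_2 = 0 but N^1 v_2 ≠ 0; then v_{j-1} := N · v_j for j = 2, …, 2.

Pick v_2 = (0, 1, 0, 0)ᵀ.
Then v_1 = N · v_2 = (1, 0, 2, 0)ᵀ.

Sanity check: (A − (3)·I) v_1 = (0, 0, 0, 0)ᵀ = 0. ✓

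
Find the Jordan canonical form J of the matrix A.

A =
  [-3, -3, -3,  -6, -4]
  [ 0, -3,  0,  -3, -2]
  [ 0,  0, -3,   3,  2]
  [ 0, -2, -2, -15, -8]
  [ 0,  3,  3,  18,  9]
J_2(-3) ⊕ J_2(-3) ⊕ J_1(-3)

The characteristic polynomial is
  det(x·I − A) = x^5 + 15*x^4 + 90*x^3 + 270*x^2 + 405*x + 243 = (x + 3)^5

Eigenvalues and multiplicities (the geometric multiplicity of λ is n − rank(A − λI), which equals the number of Jordan blocks for λ):
  λ = -3: algebraic multiplicity = 5, geometric multiplicity = 3

Determining the block sizes for each eigenvalue:
  λ = -3: with am = 5 and gm = 3, the partition is not yet determined (e.g. several partitions of 5 into 3 parts exist). Let N = A − (-3)·I. Computing rank(N^1) = 2, rank(N^2) = 0; the number of blocks of size ≥ j is rank(N^{j−1}) − rank(N^j), giving [3, 2]. So we have 2 block(s) of size 2, 1 block(s) of size 1 → block sizes [2, 2, 1]

Assembling the blocks gives a Jordan form
J =
  [-3,  1,  0,  0,  0]
  [ 0, -3,  0,  0,  0]
  [ 0,  0, -3,  1,  0]
  [ 0,  0,  0, -3,  0]
  [ 0,  0,  0,  0, -3]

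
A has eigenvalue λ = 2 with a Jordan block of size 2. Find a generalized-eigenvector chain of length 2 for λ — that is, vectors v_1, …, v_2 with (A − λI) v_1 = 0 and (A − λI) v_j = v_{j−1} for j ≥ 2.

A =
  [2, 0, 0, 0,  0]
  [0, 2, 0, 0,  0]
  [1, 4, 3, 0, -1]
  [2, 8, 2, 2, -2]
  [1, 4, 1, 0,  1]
A Jordan chain for λ = 2 of length 2:
v_1 = (0, 0, 1, 2, 1)ᵀ
v_2 = (1, 0, 0, 0, 0)ᵀ

Let N = A − (2)·I. We want v_2 with N^2 v_2 = 0 but N^1 v_2 ≠ 0; then v_{j-1} := N · v_j for j = 2, …, 2.

Pick v_2 = (1, 0, 0, 0, 0)ᵀ.
Then v_1 = N · v_2 = (0, 0, 1, 2, 1)ᵀ.

Sanity check: (A − (2)·I) v_1 = (0, 0, 0, 0, 0)ᵀ = 0. ✓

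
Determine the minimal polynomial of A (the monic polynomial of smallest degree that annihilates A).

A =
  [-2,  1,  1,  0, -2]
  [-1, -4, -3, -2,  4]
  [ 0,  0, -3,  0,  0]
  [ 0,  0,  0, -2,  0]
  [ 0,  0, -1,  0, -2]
x^3 + 8*x^2 + 21*x + 18

The characteristic polynomial is χ_A(x) = (x + 2)^2*(x + 3)^3, so the eigenvalues are known. The minimal polynomial is
  m_A(x) = Π_λ (x − λ)^{k_λ}
where k_λ is the size of the *largest* Jordan block for λ (equivalently, the smallest k with (A − λI)^k v = 0 for every generalised eigenvector v of λ).

  λ = -3: largest Jordan block has size 2, contributing (x + 3)^2
  λ = -2: largest Jordan block has size 1, contributing (x + 2)

So m_A(x) = (x + 2)*(x + 3)^2 = x^3 + 8*x^2 + 21*x + 18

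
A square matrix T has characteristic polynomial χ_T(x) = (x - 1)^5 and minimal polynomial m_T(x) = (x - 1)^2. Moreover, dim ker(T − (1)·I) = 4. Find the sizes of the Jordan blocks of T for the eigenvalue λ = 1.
Block sizes for λ = 1: [2, 1, 1, 1]

Step 1 — from the characteristic polynomial, algebraic multiplicity of λ = 1 is 5. From dim ker(T − (1)·I) = 4, there are exactly 4 Jordan blocks for λ = 1.
Step 2 — from the minimal polynomial, the factor (x − 1)^2 tells us the largest block for λ = 1 has size 2.
Step 3 — with total size 5, 4 blocks, and largest block 2, the block sizes (in nonincreasing order) are [2, 1, 1, 1].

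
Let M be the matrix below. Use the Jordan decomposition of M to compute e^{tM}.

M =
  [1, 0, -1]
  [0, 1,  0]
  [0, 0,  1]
e^{tM} =
  [exp(t), 0, -t*exp(t)]
  [0, exp(t), 0]
  [0, 0, exp(t)]

Strategy: write M = P · J · P⁻¹ where J is a Jordan canonical form, so e^{tM} = P · e^{tJ} · P⁻¹, and e^{tJ} can be computed block-by-block.

M has Jordan form
J =
  [1, 1, 0]
  [0, 1, 0]
  [0, 0, 1]
(up to reordering of blocks).

Per-block formulas:
  For a 1×1 block at λ = 1: exp(t · [1]) = [e^(1t)].
  For a 2×2 Jordan block J_2(1): exp(t · J_2(1)) = e^(1t)·(I + t·N), where N is the 2×2 nilpotent shift.

After assembling e^{tJ} and conjugating by P, we get:

e^{tM} =
  [exp(t), 0, -t*exp(t)]
  [0, exp(t), 0]
  [0, 0, exp(t)]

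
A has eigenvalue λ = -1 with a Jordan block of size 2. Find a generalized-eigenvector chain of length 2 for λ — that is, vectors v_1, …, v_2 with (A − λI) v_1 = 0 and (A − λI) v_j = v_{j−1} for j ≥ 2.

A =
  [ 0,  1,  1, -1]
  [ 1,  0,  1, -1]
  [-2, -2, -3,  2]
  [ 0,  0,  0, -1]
A Jordan chain for λ = -1 of length 2:
v_1 = (1, 1, -2, 0)ᵀ
v_2 = (1, 0, 0, 0)ᵀ

Let N = A − (-1)·I. We want v_2 with N^2 v_2 = 0 but N^1 v_2 ≠ 0; then v_{j-1} := N · v_j for j = 2, …, 2.

Pick v_2 = (1, 0, 0, 0)ᵀ.
Then v_1 = N · v_2 = (1, 1, -2, 0)ᵀ.

Sanity check: (A − (-1)·I) v_1 = (0, 0, 0, 0)ᵀ = 0. ✓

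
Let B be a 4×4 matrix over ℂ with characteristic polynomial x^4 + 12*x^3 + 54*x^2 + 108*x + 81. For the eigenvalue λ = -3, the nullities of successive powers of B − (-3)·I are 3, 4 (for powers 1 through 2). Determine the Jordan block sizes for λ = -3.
Block sizes for λ = -3: [2, 1, 1]

From the dimensions of kernels of powers, the number of Jordan blocks of size at least j is d_j − d_{j−1} where d_j = dim ker(N^j) (with d_0 = 0). Computing the differences gives [3, 1].
The number of blocks of size exactly k is (#blocks of size ≥ k) − (#blocks of size ≥ k + 1), so the partition is: 2 block(s) of size 1, 1 block(s) of size 2.
In nonincreasing order the block sizes are [2, 1, 1].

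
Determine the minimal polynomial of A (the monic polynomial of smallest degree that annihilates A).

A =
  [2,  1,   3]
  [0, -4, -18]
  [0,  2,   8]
x^2 - 4*x + 4

The characteristic polynomial is χ_A(x) = (x - 2)^3, so the eigenvalues are known. The minimal polynomial is
  m_A(x) = Π_λ (x − λ)^{k_λ}
where k_λ is the size of the *largest* Jordan block for λ (equivalently, the smallest k with (A − λI)^k v = 0 for every generalised eigenvector v of λ).

  λ = 2: largest Jordan block has size 2, contributing (x − 2)^2

So m_A(x) = (x - 2)^2 = x^2 - 4*x + 4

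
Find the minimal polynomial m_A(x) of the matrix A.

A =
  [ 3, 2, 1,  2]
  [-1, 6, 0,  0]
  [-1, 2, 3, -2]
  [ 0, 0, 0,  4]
x^3 - 12*x^2 + 48*x - 64

The characteristic polynomial is χ_A(x) = (x - 4)^4, so the eigenvalues are known. The minimal polynomial is
  m_A(x) = Π_λ (x − λ)^{k_λ}
where k_λ is the size of the *largest* Jordan block for λ (equivalently, the smallest k with (A − λI)^k v = 0 for every generalised eigenvector v of λ).

  λ = 4: largest Jordan block has size 3, contributing (x − 4)^3

So m_A(x) = (x - 4)^3 = x^3 - 12*x^2 + 48*x - 64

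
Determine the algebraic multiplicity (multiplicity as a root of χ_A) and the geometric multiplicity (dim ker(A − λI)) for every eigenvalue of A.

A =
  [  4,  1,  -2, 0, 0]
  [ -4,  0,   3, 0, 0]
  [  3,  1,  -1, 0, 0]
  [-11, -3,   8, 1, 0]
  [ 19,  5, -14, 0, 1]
λ = 1: alg = 5, geom = 3

Step 1 — factor the characteristic polynomial to read off the algebraic multiplicities:
  χ_A(x) = (x - 1)^5

Step 2 — compute geometric multiplicities via the rank-nullity identity g(λ) = n − rank(A − λI):
  rank(A − (1)·I) = 2, so dim ker(A − (1)·I) = n − 2 = 3

Summary:
  λ = 1: algebraic multiplicity = 5, geometric multiplicity = 3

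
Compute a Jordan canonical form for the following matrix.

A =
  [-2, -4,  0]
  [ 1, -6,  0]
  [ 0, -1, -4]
J_3(-4)

The characteristic polynomial is
  det(x·I − A) = x^3 + 12*x^2 + 48*x + 64 = (x + 4)^3

Eigenvalues and multiplicities (the geometric multiplicity of λ is n − rank(A − λI), which equals the number of Jordan blocks for λ):
  λ = -4: algebraic multiplicity = 3, geometric multiplicity = 1

Determining the block sizes for each eigenvalue:
  λ = -4: one block (gm = 1), so the single block has size am = 3 → block sizes [3]

Assembling the blocks gives a Jordan form
J =
  [-4,  1,  0]
  [ 0, -4,  1]
  [ 0,  0, -4]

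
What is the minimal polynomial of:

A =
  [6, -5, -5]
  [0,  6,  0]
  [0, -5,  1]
x^2 - 7*x + 6

The characteristic polynomial is χ_A(x) = (x - 6)^2*(x - 1), so the eigenvalues are known. The minimal polynomial is
  m_A(x) = Π_λ (x − λ)^{k_λ}
where k_λ is the size of the *largest* Jordan block for λ (equivalently, the smallest k with (A − λI)^k v = 0 for every generalised eigenvector v of λ).

  λ = 1: largest Jordan block has size 1, contributing (x − 1)
  λ = 6: largest Jordan block has size 1, contributing (x − 6)

So m_A(x) = (x - 6)*(x - 1) = x^2 - 7*x + 6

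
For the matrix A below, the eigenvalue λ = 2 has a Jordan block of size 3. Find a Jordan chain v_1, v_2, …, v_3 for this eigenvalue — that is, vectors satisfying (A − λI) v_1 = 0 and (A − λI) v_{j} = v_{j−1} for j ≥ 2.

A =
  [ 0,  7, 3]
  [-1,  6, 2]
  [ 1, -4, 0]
A Jordan chain for λ = 2 of length 3:
v_1 = (2, 1, -1)ᵀ
v_2 = (7, 4, -4)ᵀ
v_3 = (0, 1, 0)ᵀ

Let N = A − (2)·I. We want v_3 with N^3 v_3 = 0 but N^2 v_3 ≠ 0; then v_{j-1} := N · v_j for j = 3, …, 2.

Pick v_3 = (0, 1, 0)ᵀ.
Then v_2 = N · v_3 = (7, 4, -4)ᵀ.
Then v_1 = N · v_2 = (2, 1, -1)ᵀ.

Sanity check: (A − (2)·I) v_1 = (0, 0, 0)ᵀ = 0. ✓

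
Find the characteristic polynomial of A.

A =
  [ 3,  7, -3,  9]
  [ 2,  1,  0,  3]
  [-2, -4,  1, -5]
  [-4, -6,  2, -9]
x^4 + 4*x^3 + 6*x^2 + 4*x + 1

Expanding det(x·I − A) (e.g. by cofactor expansion or by noting that A is similar to its Jordan form J, which has the same characteristic polynomial as A) gives
  χ_A(x) = x^4 + 4*x^3 + 6*x^2 + 4*x + 1
which factors as (x + 1)^4. The eigenvalues (with algebraic multiplicities) are λ = -1 with multiplicity 4.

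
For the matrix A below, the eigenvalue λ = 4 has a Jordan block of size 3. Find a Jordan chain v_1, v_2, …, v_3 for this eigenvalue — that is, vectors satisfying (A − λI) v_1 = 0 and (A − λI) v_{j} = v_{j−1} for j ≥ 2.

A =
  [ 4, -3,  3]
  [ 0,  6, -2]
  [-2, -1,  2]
A Jordan chain for λ = 4 of length 3:
v_1 = (-6, 4, 4)ᵀ
v_2 = (0, 0, -2)ᵀ
v_3 = (1, 0, 0)ᵀ

Let N = A − (4)·I. We want v_3 with N^3 v_3 = 0 but N^2 v_3 ≠ 0; then v_{j-1} := N · v_j for j = 3, …, 2.

Pick v_3 = (1, 0, 0)ᵀ.
Then v_2 = N · v_3 = (0, 0, -2)ᵀ.
Then v_1 = N · v_2 = (-6, 4, 4)ᵀ.

Sanity check: (A − (4)·I) v_1 = (0, 0, 0)ᵀ = 0. ✓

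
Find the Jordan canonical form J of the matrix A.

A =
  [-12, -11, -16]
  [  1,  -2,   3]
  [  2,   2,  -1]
J_3(-5)

The characteristic polynomial is
  det(x·I − A) = x^3 + 15*x^2 + 75*x + 125 = (x + 5)^3

Eigenvalues and multiplicities (the geometric multiplicity of λ is n − rank(A − λI), which equals the number of Jordan blocks for λ):
  λ = -5: algebraic multiplicity = 3, geometric multiplicity = 1

Determining the block sizes for each eigenvalue:
  λ = -5: one block (gm = 1), so the single block has size am = 3 → block sizes [3]

Assembling the blocks gives a Jordan form
J =
  [-5,  1,  0]
  [ 0, -5,  1]
  [ 0,  0, -5]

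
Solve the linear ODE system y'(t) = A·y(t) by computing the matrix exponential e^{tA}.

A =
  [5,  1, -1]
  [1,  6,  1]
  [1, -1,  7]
e^{tA} =
  [t^2*exp(6*t)/2 - t*exp(6*t) + exp(6*t), t*exp(6*t), t^2*exp(6*t)/2 - t*exp(6*t)]
  [t*exp(6*t), exp(6*t), t*exp(6*t)]
  [-t^2*exp(6*t)/2 + t*exp(6*t), -t*exp(6*t), -t^2*exp(6*t)/2 + t*exp(6*t) + exp(6*t)]

Strategy: write A = P · J · P⁻¹ where J is a Jordan canonical form, so e^{tA} = P · e^{tJ} · P⁻¹, and e^{tJ} can be computed block-by-block.

A has Jordan form
J =
  [6, 1, 0]
  [0, 6, 1]
  [0, 0, 6]
(up to reordering of blocks).

Per-block formulas:
  For a 3×3 Jordan block J_3(6): exp(t · J_3(6)) = e^(6t)·(I + t·N + (t^2/2)·N^2), where N is the 3×3 nilpotent shift.

After assembling e^{tJ} and conjugating by P, we get:

e^{tA} =
  [t^2*exp(6*t)/2 - t*exp(6*t) + exp(6*t), t*exp(6*t), t^2*exp(6*t)/2 - t*exp(6*t)]
  [t*exp(6*t), exp(6*t), t*exp(6*t)]
  [-t^2*exp(6*t)/2 + t*exp(6*t), -t*exp(6*t), -t^2*exp(6*t)/2 + t*exp(6*t) + exp(6*t)]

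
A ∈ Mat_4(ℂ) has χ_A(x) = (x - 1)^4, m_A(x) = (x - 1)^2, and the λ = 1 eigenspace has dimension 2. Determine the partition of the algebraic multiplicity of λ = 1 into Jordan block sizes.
Block sizes for λ = 1: [2, 2]

Step 1 — from the characteristic polynomial, algebraic multiplicity of λ = 1 is 4. From dim ker(A − (1)·I) = 2, there are exactly 2 Jordan blocks for λ = 1.
Step 2 — from the minimal polynomial, the factor (x − 1)^2 tells us the largest block for λ = 1 has size 2.
Step 3 — with total size 4, 2 blocks, and largest block 2, the block sizes (in nonincreasing order) are [2, 2].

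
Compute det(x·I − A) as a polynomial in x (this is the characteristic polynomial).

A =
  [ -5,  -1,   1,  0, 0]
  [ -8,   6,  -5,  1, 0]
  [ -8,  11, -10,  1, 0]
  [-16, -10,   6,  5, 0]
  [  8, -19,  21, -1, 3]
x^5 + x^4 - 38*x^3 + 18*x^2 + 405*x - 675

Expanding det(x·I − A) (e.g. by cofactor expansion or by noting that A is similar to its Jordan form J, which has the same characteristic polynomial as A) gives
  χ_A(x) = x^5 + x^4 - 38*x^3 + 18*x^2 + 405*x - 675
which factors as (x - 3)^3*(x + 5)^2. The eigenvalues (with algebraic multiplicities) are λ = -5 with multiplicity 2, λ = 3 with multiplicity 3.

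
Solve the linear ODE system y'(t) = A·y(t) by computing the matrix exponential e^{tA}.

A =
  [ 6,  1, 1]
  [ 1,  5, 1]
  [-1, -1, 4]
e^{tA} =
  [t^2*exp(5*t)/2 + t*exp(5*t) + exp(5*t), t*exp(5*t), t^2*exp(5*t)/2 + t*exp(5*t)]
  [t*exp(5*t), exp(5*t), t*exp(5*t)]
  [-t^2*exp(5*t)/2 - t*exp(5*t), -t*exp(5*t), -t^2*exp(5*t)/2 - t*exp(5*t) + exp(5*t)]

Strategy: write A = P · J · P⁻¹ where J is a Jordan canonical form, so e^{tA} = P · e^{tJ} · P⁻¹, and e^{tJ} can be computed block-by-block.

A has Jordan form
J =
  [5, 1, 0]
  [0, 5, 1]
  [0, 0, 5]
(up to reordering of blocks).

Per-block formulas:
  For a 3×3 Jordan block J_3(5): exp(t · J_3(5)) = e^(5t)·(I + t·N + (t^2/2)·N^2), where N is the 3×3 nilpotent shift.

After assembling e^{tJ} and conjugating by P, we get:

e^{tA} =
  [t^2*exp(5*t)/2 + t*exp(5*t) + exp(5*t), t*exp(5*t), t^2*exp(5*t)/2 + t*exp(5*t)]
  [t*exp(5*t), exp(5*t), t*exp(5*t)]
  [-t^2*exp(5*t)/2 - t*exp(5*t), -t*exp(5*t), -t^2*exp(5*t)/2 - t*exp(5*t) + exp(5*t)]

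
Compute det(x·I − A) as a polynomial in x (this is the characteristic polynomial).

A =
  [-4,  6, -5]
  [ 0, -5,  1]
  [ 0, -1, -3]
x^3 + 12*x^2 + 48*x + 64

Expanding det(x·I − A) (e.g. by cofactor expansion or by noting that A is similar to its Jordan form J, which has the same characteristic polynomial as A) gives
  χ_A(x) = x^3 + 12*x^2 + 48*x + 64
which factors as (x + 4)^3. The eigenvalues (with algebraic multiplicities) are λ = -4 with multiplicity 3.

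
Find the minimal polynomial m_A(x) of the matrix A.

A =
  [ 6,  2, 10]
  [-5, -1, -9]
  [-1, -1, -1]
x^3 - 4*x^2

The characteristic polynomial is χ_A(x) = x^2*(x - 4), so the eigenvalues are known. The minimal polynomial is
  m_A(x) = Π_λ (x − λ)^{k_λ}
where k_λ is the size of the *largest* Jordan block for λ (equivalently, the smallest k with (A − λI)^k v = 0 for every generalised eigenvector v of λ).

  λ = 0: largest Jordan block has size 2, contributing (x − 0)^2
  λ = 4: largest Jordan block has size 1, contributing (x − 4)

So m_A(x) = x^2*(x - 4) = x^3 - 4*x^2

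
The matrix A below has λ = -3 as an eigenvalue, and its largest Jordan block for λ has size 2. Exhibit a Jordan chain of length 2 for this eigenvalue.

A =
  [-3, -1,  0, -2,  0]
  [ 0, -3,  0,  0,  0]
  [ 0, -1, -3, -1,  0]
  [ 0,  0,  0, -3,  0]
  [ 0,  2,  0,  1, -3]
A Jordan chain for λ = -3 of length 2:
v_1 = (-1, 0, -1, 0, 2)ᵀ
v_2 = (0, 1, 0, 0, 0)ᵀ

Let N = A − (-3)·I. We want v_2 with N^2 v_2 = 0 but N^1 v_2 ≠ 0; then v_{j-1} := N · v_j for j = 2, …, 2.

Pick v_2 = (0, 1, 0, 0, 0)ᵀ.
Then v_1 = N · v_2 = (-1, 0, -1, 0, 2)ᵀ.

Sanity check: (A − (-3)·I) v_1 = (0, 0, 0, 0, 0)ᵀ = 0. ✓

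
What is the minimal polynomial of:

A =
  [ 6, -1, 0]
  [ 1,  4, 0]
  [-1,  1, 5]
x^2 - 10*x + 25

The characteristic polynomial is χ_A(x) = (x - 5)^3, so the eigenvalues are known. The minimal polynomial is
  m_A(x) = Π_λ (x − λ)^{k_λ}
where k_λ is the size of the *largest* Jordan block for λ (equivalently, the smallest k with (A − λI)^k v = 0 for every generalised eigenvector v of λ).

  λ = 5: largest Jordan block has size 2, contributing (x − 5)^2

So m_A(x) = (x - 5)^2 = x^2 - 10*x + 25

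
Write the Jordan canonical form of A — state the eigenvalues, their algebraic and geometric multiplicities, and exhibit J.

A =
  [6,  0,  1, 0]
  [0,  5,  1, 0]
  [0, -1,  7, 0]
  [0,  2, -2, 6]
J_3(6) ⊕ J_1(6)

The characteristic polynomial is
  det(x·I − A) = x^4 - 24*x^3 + 216*x^2 - 864*x + 1296 = (x - 6)^4

Eigenvalues and multiplicities (the geometric multiplicity of λ is n − rank(A − λI), which equals the number of Jordan blocks for λ):
  λ = 6: algebraic multiplicity = 4, geometric multiplicity = 2

Determining the block sizes for each eigenvalue:
  λ = 6: with am = 4 and gm = 2, the partition is not yet determined (e.g. several partitions of 4 into 2 parts exist). Let N = A − (6)·I. Computing rank(N^1) = 2, rank(N^2) = 1, rank(N^3) = 0; the number of blocks of size ≥ j is rank(N^{j−1}) − rank(N^j), giving [2, 1, 1]. So we have 1 block(s) of size 3, 1 block(s) of size 1 → block sizes [3, 1]

Assembling the blocks gives a Jordan form
J =
  [6, 1, 0, 0]
  [0, 6, 1, 0]
  [0, 0, 6, 0]
  [0, 0, 0, 6]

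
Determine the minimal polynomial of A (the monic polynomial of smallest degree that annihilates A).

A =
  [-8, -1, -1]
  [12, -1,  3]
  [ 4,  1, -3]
x^2 + 8*x + 16

The characteristic polynomial is χ_A(x) = (x + 4)^3, so the eigenvalues are known. The minimal polynomial is
  m_A(x) = Π_λ (x − λ)^{k_λ}
where k_λ is the size of the *largest* Jordan block for λ (equivalently, the smallest k with (A − λI)^k v = 0 for every generalised eigenvector v of λ).

  λ = -4: largest Jordan block has size 2, contributing (x + 4)^2

So m_A(x) = (x + 4)^2 = x^2 + 8*x + 16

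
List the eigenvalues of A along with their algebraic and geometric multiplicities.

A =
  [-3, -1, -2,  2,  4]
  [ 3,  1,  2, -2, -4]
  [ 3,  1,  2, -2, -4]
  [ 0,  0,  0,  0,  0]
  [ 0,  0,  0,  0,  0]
λ = 0: alg = 5, geom = 4

Step 1 — factor the characteristic polynomial to read off the algebraic multiplicities:
  χ_A(x) = x^5

Step 2 — compute geometric multiplicities via the rank-nullity identity g(λ) = n − rank(A − λI):
  rank(A − (0)·I) = 1, so dim ker(A − (0)·I) = n − 1 = 4

Summary:
  λ = 0: algebraic multiplicity = 5, geometric multiplicity = 4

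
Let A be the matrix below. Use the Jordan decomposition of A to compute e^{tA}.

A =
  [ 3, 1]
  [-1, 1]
e^{tA} =
  [t*exp(2*t) + exp(2*t), t*exp(2*t)]
  [-t*exp(2*t), -t*exp(2*t) + exp(2*t)]

Strategy: write A = P · J · P⁻¹ where J is a Jordan canonical form, so e^{tA} = P · e^{tJ} · P⁻¹, and e^{tJ} can be computed block-by-block.

A has Jordan form
J =
  [2, 1]
  [0, 2]
(up to reordering of blocks).

Per-block formulas:
  For a 2×2 Jordan block J_2(2): exp(t · J_2(2)) = e^(2t)·(I + t·N), where N is the 2×2 nilpotent shift.

After assembling e^{tJ} and conjugating by P, we get:

e^{tA} =
  [t*exp(2*t) + exp(2*t), t*exp(2*t)]
  [-t*exp(2*t), -t*exp(2*t) + exp(2*t)]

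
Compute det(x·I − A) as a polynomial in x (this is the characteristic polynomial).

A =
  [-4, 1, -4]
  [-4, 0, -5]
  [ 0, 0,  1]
x^3 + 3*x^2 - 4

Expanding det(x·I − A) (e.g. by cofactor expansion or by noting that A is similar to its Jordan form J, which has the same characteristic polynomial as A) gives
  χ_A(x) = x^3 + 3*x^2 - 4
which factors as (x - 1)*(x + 2)^2. The eigenvalues (with algebraic multiplicities) are λ = -2 with multiplicity 2, λ = 1 with multiplicity 1.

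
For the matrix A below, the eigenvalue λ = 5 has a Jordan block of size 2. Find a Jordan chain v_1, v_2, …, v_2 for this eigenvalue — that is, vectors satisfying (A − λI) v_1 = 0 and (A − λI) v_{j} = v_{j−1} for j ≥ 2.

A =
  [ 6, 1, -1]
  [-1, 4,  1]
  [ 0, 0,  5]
A Jordan chain for λ = 5 of length 2:
v_1 = (1, -1, 0)ᵀ
v_2 = (1, 0, 0)ᵀ

Let N = A − (5)·I. We want v_2 with N^2 v_2 = 0 but N^1 v_2 ≠ 0; then v_{j-1} := N · v_j for j = 2, …, 2.

Pick v_2 = (1, 0, 0)ᵀ.
Then v_1 = N · v_2 = (1, -1, 0)ᵀ.

Sanity check: (A − (5)·I) v_1 = (0, 0, 0)ᵀ = 0. ✓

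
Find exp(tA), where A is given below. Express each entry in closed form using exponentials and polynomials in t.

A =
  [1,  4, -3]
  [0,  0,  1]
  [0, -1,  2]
e^{tA} =
  [exp(t), -t^2*exp(t)/2 + 4*t*exp(t), t^2*exp(t)/2 - 3*t*exp(t)]
  [0, -t*exp(t) + exp(t), t*exp(t)]
  [0, -t*exp(t), t*exp(t) + exp(t)]

Strategy: write A = P · J · P⁻¹ where J is a Jordan canonical form, so e^{tA} = P · e^{tJ} · P⁻¹, and e^{tJ} can be computed block-by-block.

A has Jordan form
J =
  [1, 1, 0]
  [0, 1, 1]
  [0, 0, 1]
(up to reordering of blocks).

Per-block formulas:
  For a 3×3 Jordan block J_3(1): exp(t · J_3(1)) = e^(1t)·(I + t·N + (t^2/2)·N^2), where N is the 3×3 nilpotent shift.

After assembling e^{tJ} and conjugating by P, we get:

e^{tA} =
  [exp(t), -t^2*exp(t)/2 + 4*t*exp(t), t^2*exp(t)/2 - 3*t*exp(t)]
  [0, -t*exp(t) + exp(t), t*exp(t)]
  [0, -t*exp(t), t*exp(t) + exp(t)]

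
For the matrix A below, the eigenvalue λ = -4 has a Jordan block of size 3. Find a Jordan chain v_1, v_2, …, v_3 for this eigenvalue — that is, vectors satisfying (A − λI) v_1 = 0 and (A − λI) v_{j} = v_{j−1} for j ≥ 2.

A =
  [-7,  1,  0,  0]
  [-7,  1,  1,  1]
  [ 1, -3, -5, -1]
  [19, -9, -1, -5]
A Jordan chain for λ = -4 of length 3:
v_1 = (2, 6, -2, -14)ᵀ
v_2 = (-3, -7, 1, 19)ᵀ
v_3 = (1, 0, 0, 0)ᵀ

Let N = A − (-4)·I. We want v_3 with N^3 v_3 = 0 but N^2 v_3 ≠ 0; then v_{j-1} := N · v_j for j = 3, …, 2.

Pick v_3 = (1, 0, 0, 0)ᵀ.
Then v_2 = N · v_3 = (-3, -7, 1, 19)ᵀ.
Then v_1 = N · v_2 = (2, 6, -2, -14)ᵀ.

Sanity check: (A − (-4)·I) v_1 = (0, 0, 0, 0)ᵀ = 0. ✓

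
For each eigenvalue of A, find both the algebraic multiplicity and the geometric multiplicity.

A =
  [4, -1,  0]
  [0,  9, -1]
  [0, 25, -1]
λ = 4: alg = 3, geom = 1

Step 1 — factor the characteristic polynomial to read off the algebraic multiplicities:
  χ_A(x) = (x - 4)^3

Step 2 — compute geometric multiplicities via the rank-nullity identity g(λ) = n − rank(A − λI):
  rank(A − (4)·I) = 2, so dim ker(A − (4)·I) = n − 2 = 1

Summary:
  λ = 4: algebraic multiplicity = 3, geometric multiplicity = 1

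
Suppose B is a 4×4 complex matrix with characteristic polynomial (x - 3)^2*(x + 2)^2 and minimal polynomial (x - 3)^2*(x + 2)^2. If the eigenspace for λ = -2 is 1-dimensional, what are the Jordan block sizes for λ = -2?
Block sizes for λ = -2: [2]

Step 1 — from the characteristic polynomial, algebraic multiplicity of λ = -2 is 2. From dim ker(B − (-2)·I) = 1, there are exactly 1 Jordan blocks for λ = -2.
Step 2 — from the minimal polynomial, the factor (x + 2)^2 tells us the largest block for λ = -2 has size 2.
Step 3 — with total size 2, 1 blocks, and largest block 2, the block sizes (in nonincreasing order) are [2].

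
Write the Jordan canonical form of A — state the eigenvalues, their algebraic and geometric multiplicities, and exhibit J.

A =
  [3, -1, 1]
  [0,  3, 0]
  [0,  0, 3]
J_2(3) ⊕ J_1(3)

The characteristic polynomial is
  det(x·I − A) = x^3 - 9*x^2 + 27*x - 27 = (x - 3)^3

Eigenvalues and multiplicities (the geometric multiplicity of λ is n − rank(A − λI), which equals the number of Jordan blocks for λ):
  λ = 3: algebraic multiplicity = 3, geometric multiplicity = 2

Determining the block sizes for each eigenvalue:
  λ = 3: 2 blocks summing to 3 forces exactly one block of size 2 and the rest size 1 → block sizes [2, 1]

Assembling the blocks gives a Jordan form
J =
  [3, 1, 0]
  [0, 3, 0]
  [0, 0, 3]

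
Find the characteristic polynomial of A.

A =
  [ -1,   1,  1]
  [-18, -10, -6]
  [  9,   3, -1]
x^3 + 12*x^2 + 48*x + 64

Expanding det(x·I − A) (e.g. by cofactor expansion or by noting that A is similar to its Jordan form J, which has the same characteristic polynomial as A) gives
  χ_A(x) = x^3 + 12*x^2 + 48*x + 64
which factors as (x + 4)^3. The eigenvalues (with algebraic multiplicities) are λ = -4 with multiplicity 3.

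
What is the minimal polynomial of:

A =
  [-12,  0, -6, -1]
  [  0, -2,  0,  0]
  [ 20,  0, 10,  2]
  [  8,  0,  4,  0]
x^3 + 2*x^2

The characteristic polynomial is χ_A(x) = x^2*(x + 2)^2, so the eigenvalues are known. The minimal polynomial is
  m_A(x) = Π_λ (x − λ)^{k_λ}
where k_λ is the size of the *largest* Jordan block for λ (equivalently, the smallest k with (A − λI)^k v = 0 for every generalised eigenvector v of λ).

  λ = -2: largest Jordan block has size 1, contributing (x + 2)
  λ = 0: largest Jordan block has size 2, contributing (x − 0)^2

So m_A(x) = x^2*(x + 2) = x^3 + 2*x^2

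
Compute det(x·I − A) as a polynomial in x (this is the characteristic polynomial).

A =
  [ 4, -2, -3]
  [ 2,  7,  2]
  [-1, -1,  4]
x^3 - 15*x^2 + 75*x - 125

Expanding det(x·I − A) (e.g. by cofactor expansion or by noting that A is similar to its Jordan form J, which has the same characteristic polynomial as A) gives
  χ_A(x) = x^3 - 15*x^2 + 75*x - 125
which factors as (x - 5)^3. The eigenvalues (with algebraic multiplicities) are λ = 5 with multiplicity 3.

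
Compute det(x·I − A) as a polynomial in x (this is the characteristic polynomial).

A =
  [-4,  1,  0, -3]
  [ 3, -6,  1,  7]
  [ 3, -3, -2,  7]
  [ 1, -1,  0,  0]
x^4 + 12*x^3 + 54*x^2 + 108*x + 81

Expanding det(x·I − A) (e.g. by cofactor expansion or by noting that A is similar to its Jordan form J, which has the same characteristic polynomial as A) gives
  χ_A(x) = x^4 + 12*x^3 + 54*x^2 + 108*x + 81
which factors as (x + 3)^4. The eigenvalues (with algebraic multiplicities) are λ = -3 with multiplicity 4.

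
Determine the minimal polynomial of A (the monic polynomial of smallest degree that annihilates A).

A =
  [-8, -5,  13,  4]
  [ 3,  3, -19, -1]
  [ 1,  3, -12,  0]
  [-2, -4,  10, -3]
x^3 + 15*x^2 + 75*x + 125

The characteristic polynomial is χ_A(x) = (x + 5)^4, so the eigenvalues are known. The minimal polynomial is
  m_A(x) = Π_λ (x − λ)^{k_λ}
where k_λ is the size of the *largest* Jordan block for λ (equivalently, the smallest k with (A − λI)^k v = 0 for every generalised eigenvector v of λ).

  λ = -5: largest Jordan block has size 3, contributing (x + 5)^3

So m_A(x) = (x + 5)^3 = x^3 + 15*x^2 + 75*x + 125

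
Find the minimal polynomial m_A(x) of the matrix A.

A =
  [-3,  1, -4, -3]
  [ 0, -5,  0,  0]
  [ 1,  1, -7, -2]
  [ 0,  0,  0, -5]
x^3 + 15*x^2 + 75*x + 125

The characteristic polynomial is χ_A(x) = (x + 5)^4, so the eigenvalues are known. The minimal polynomial is
  m_A(x) = Π_λ (x − λ)^{k_λ}
where k_λ is the size of the *largest* Jordan block for λ (equivalently, the smallest k with (A − λI)^k v = 0 for every generalised eigenvector v of λ).

  λ = -5: largest Jordan block has size 3, contributing (x + 5)^3

So m_A(x) = (x + 5)^3 = x^3 + 15*x^2 + 75*x + 125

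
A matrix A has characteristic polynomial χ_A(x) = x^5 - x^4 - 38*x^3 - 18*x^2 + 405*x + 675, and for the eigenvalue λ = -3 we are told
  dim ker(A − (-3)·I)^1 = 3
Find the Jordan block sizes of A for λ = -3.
Block sizes for λ = -3: [1, 1, 1]

From the dimensions of kernels of powers, the number of Jordan blocks of size at least j is d_j − d_{j−1} where d_j = dim ker(N^j) (with d_0 = 0). Computing the differences gives [3].
The number of blocks of size exactly k is (#blocks of size ≥ k) − (#blocks of size ≥ k + 1), so the partition is: 3 block(s) of size 1.
In nonincreasing order the block sizes are [1, 1, 1].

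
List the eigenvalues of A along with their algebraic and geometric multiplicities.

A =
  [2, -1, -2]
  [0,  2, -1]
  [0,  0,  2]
λ = 2: alg = 3, geom = 1

Step 1 — factor the characteristic polynomial to read off the algebraic multiplicities:
  χ_A(x) = (x - 2)^3

Step 2 — compute geometric multiplicities via the rank-nullity identity g(λ) = n − rank(A − λI):
  rank(A − (2)·I) = 2, so dim ker(A − (2)·I) = n − 2 = 1

Summary:
  λ = 2: algebraic multiplicity = 3, geometric multiplicity = 1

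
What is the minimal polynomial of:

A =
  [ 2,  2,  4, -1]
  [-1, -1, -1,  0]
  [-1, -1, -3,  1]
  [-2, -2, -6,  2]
x^2

The characteristic polynomial is χ_A(x) = x^4, so the eigenvalues are known. The minimal polynomial is
  m_A(x) = Π_λ (x − λ)^{k_λ}
where k_λ is the size of the *largest* Jordan block for λ (equivalently, the smallest k with (A − λI)^k v = 0 for every generalised eigenvector v of λ).

  λ = 0: largest Jordan block has size 2, contributing (x − 0)^2

So m_A(x) = x^2 = x^2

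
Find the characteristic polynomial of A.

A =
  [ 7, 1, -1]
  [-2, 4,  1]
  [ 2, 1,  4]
x^3 - 15*x^2 + 75*x - 125

Expanding det(x·I − A) (e.g. by cofactor expansion or by noting that A is similar to its Jordan form J, which has the same characteristic polynomial as A) gives
  χ_A(x) = x^3 - 15*x^2 + 75*x - 125
which factors as (x - 5)^3. The eigenvalues (with algebraic multiplicities) are λ = 5 with multiplicity 3.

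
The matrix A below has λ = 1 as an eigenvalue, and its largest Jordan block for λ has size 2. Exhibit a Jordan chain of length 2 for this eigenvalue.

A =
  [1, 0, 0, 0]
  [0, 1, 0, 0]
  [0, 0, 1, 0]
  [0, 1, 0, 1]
A Jordan chain for λ = 1 of length 2:
v_1 = (0, 0, 0, 1)ᵀ
v_2 = (0, 1, 0, 0)ᵀ

Let N = A − (1)·I. We want v_2 with N^2 v_2 = 0 but N^1 v_2 ≠ 0; then v_{j-1} := N · v_j for j = 2, …, 2.

Pick v_2 = (0, 1, 0, 0)ᵀ.
Then v_1 = N · v_2 = (0, 0, 0, 1)ᵀ.

Sanity check: (A − (1)·I) v_1 = (0, 0, 0, 0)ᵀ = 0. ✓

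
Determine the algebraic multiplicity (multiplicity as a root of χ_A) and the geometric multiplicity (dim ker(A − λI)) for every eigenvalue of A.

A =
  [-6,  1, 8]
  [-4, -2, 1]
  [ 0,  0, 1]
λ = -4: alg = 2, geom = 1; λ = 1: alg = 1, geom = 1

Step 1 — factor the characteristic polynomial to read off the algebraic multiplicities:
  χ_A(x) = (x - 1)*(x + 4)^2

Step 2 — compute geometric multiplicities via the rank-nullity identity g(λ) = n − rank(A − λI):
  rank(A − (-4)·I) = 2, so dim ker(A − (-4)·I) = n − 2 = 1
  rank(A − (1)·I) = 2, so dim ker(A − (1)·I) = n − 2 = 1

Summary:
  λ = -4: algebraic multiplicity = 2, geometric multiplicity = 1
  λ = 1: algebraic multiplicity = 1, geometric multiplicity = 1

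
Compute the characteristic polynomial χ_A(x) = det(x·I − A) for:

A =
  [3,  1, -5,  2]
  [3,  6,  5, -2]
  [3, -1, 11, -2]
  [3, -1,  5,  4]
x^4 - 24*x^3 + 216*x^2 - 864*x + 1296

Expanding det(x·I − A) (e.g. by cofactor expansion or by noting that A is similar to its Jordan form J, which has the same characteristic polynomial as A) gives
  χ_A(x) = x^4 - 24*x^3 + 216*x^2 - 864*x + 1296
which factors as (x - 6)^4. The eigenvalues (with algebraic multiplicities) are λ = 6 with multiplicity 4.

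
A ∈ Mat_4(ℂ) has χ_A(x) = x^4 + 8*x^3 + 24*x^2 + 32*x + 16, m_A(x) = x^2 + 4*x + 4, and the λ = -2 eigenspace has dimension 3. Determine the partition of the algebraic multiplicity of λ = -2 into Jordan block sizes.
Block sizes for λ = -2: [2, 1, 1]

Step 1 — from the characteristic polynomial, algebraic multiplicity of λ = -2 is 4. From dim ker(A − (-2)·I) = 3, there are exactly 3 Jordan blocks for λ = -2.
Step 2 — from the minimal polynomial, the factor (x + 2)^2 tells us the largest block for λ = -2 has size 2.
Step 3 — with total size 4, 3 blocks, and largest block 2, the block sizes (in nonincreasing order) are [2, 1, 1].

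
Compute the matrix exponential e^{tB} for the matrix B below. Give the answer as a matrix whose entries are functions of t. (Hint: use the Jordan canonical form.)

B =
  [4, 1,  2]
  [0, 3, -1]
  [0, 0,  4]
e^{tB} =
  [exp(4*t), exp(4*t) - exp(3*t), t*exp(4*t) + exp(4*t) - exp(3*t)]
  [0, exp(3*t), -exp(4*t) + exp(3*t)]
  [0, 0, exp(4*t)]

Strategy: write B = P · J · P⁻¹ where J is a Jordan canonical form, so e^{tB} = P · e^{tJ} · P⁻¹, and e^{tJ} can be computed block-by-block.

B has Jordan form
J =
  [3, 0, 0]
  [0, 4, 1]
  [0, 0, 4]
(up to reordering of blocks).

Per-block formulas:
  For a 1×1 block at λ = 3: exp(t · [3]) = [e^(3t)].
  For a 2×2 Jordan block J_2(4): exp(t · J_2(4)) = e^(4t)·(I + t·N), where N is the 2×2 nilpotent shift.

After assembling e^{tJ} and conjugating by P, we get:

e^{tB} =
  [exp(4*t), exp(4*t) - exp(3*t), t*exp(4*t) + exp(4*t) - exp(3*t)]
  [0, exp(3*t), -exp(4*t) + exp(3*t)]
  [0, 0, exp(4*t)]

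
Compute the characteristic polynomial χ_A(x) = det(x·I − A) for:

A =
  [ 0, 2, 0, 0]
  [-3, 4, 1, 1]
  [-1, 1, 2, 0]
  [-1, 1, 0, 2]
x^4 - 8*x^3 + 24*x^2 - 32*x + 16

Expanding det(x·I − A) (e.g. by cofactor expansion or by noting that A is similar to its Jordan form J, which has the same characteristic polynomial as A) gives
  χ_A(x) = x^4 - 8*x^3 + 24*x^2 - 32*x + 16
which factors as (x - 2)^4. The eigenvalues (with algebraic multiplicities) are λ = 2 with multiplicity 4.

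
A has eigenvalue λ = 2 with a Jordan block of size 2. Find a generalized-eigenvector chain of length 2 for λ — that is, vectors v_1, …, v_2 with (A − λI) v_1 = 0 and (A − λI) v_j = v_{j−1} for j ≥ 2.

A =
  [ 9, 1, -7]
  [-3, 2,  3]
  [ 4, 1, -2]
A Jordan chain for λ = 2 of length 2:
v_1 = (1, 0, 1)ᵀ
v_2 = (0, 1, 0)ᵀ

Let N = A − (2)·I. We want v_2 with N^2 v_2 = 0 but N^1 v_2 ≠ 0; then v_{j-1} := N · v_j for j = 2, …, 2.

Pick v_2 = (0, 1, 0)ᵀ.
Then v_1 = N · v_2 = (1, 0, 1)ᵀ.

Sanity check: (A − (2)·I) v_1 = (0, 0, 0)ᵀ = 0. ✓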